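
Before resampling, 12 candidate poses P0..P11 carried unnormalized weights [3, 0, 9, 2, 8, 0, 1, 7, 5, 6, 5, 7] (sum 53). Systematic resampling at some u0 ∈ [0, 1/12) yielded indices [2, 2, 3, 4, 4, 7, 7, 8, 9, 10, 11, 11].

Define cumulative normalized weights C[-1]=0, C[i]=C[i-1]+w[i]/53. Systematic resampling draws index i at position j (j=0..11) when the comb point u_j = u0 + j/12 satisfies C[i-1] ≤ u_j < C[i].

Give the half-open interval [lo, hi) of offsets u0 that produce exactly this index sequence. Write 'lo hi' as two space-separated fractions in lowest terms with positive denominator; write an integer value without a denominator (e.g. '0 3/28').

19/318 7/106

C = [3/53, 3/53, 12/53, 14/53, 22/53, 22/53, 23/53, 30/53, 35/53, 41/53, 46/53, 1]
j=0 picked index 2: u0 ∈ [3/53, 12/53)
j=1 picked index 2: u0 ∈ [-17/636, 91/636)
j=2 picked index 3: u0 ∈ [19/318, 31/318)
j=3 picked index 4: u0 ∈ [3/212, 35/212)
j=4 picked index 4: u0 ∈ [-11/159, 13/159)
j=5 picked index 7: u0 ∈ [11/636, 95/636)
j=6 picked index 7: u0 ∈ [-7/106, 7/106)
j=7 picked index 8: u0 ∈ [-11/636, 49/636)
j=8 picked index 9: u0 ∈ [-1/159, 17/159)
j=9 picked index 10: u0 ∈ [5/212, 25/212)
j=10 picked index 11: u0 ∈ [11/318, 1/6)
j=11 picked index 11: u0 ∈ [-31/636, 1/12)
intersection: [19/318, 7/106)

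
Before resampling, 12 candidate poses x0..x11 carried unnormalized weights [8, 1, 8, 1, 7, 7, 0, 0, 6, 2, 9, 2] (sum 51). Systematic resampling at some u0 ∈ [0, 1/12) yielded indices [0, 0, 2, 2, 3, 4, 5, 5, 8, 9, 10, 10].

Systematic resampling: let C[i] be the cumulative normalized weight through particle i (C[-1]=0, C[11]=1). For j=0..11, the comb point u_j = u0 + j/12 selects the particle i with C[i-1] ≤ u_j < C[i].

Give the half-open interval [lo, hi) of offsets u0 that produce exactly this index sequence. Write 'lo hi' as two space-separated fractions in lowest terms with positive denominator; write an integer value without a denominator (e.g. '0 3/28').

C = [8/51, 3/17, 1/3, 6/17, 25/51, 32/51, 32/51, 32/51, 38/51, 40/51, 49/51, 1]
j=0 picked index 0: u0 ∈ [0, 8/51)
j=1 picked index 0: u0 ∈ [-1/12, 5/68)
j=2 picked index 2: u0 ∈ [1/102, 1/6)
j=3 picked index 2: u0 ∈ [-5/68, 1/12)
j=4 picked index 3: u0 ∈ [0, 1/51)
j=5 picked index 4: u0 ∈ [-13/204, 5/68)
j=6 picked index 5: u0 ∈ [-1/102, 13/102)
j=7 picked index 5: u0 ∈ [-19/204, 3/68)
j=8 picked index 8: u0 ∈ [-2/51, 4/51)
j=9 picked index 9: u0 ∈ [-1/204, 7/204)
j=10 picked index 10: u0 ∈ [-5/102, 13/102)
j=11 picked index 10: u0 ∈ [-9/68, 3/68)
intersection: [1/102, 1/51)

1/102 1/51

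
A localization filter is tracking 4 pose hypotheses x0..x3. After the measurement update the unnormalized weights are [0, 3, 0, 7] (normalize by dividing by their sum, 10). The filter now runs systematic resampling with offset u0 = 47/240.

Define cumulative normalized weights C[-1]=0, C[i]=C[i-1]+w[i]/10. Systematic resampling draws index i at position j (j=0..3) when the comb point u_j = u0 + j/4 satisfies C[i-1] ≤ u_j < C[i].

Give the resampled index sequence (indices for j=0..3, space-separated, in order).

1 3 3 3

C = [0, 3/10, 3/10, 1]
j=0: u_0=47/240 ∈ [0, 3/10) → index 1
j=1: u_1=107/240 ∈ [3/10, 1) → index 3
j=2: u_2=167/240 ∈ [3/10, 1) → index 3
j=3: u_3=227/240 ∈ [3/10, 1) → index 3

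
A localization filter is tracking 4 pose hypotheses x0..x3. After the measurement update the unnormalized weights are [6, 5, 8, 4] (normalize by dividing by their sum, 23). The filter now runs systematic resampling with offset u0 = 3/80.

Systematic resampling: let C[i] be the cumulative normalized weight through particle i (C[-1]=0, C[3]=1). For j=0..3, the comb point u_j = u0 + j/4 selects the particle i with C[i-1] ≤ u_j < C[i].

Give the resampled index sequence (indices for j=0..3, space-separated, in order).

0 1 2 2

C = [6/23, 11/23, 19/23, 1]
j=0: u_0=3/80 ∈ [0, 6/23) → index 0
j=1: u_1=23/80 ∈ [6/23, 11/23) → index 1
j=2: u_2=43/80 ∈ [11/23, 19/23) → index 2
j=3: u_3=63/80 ∈ [11/23, 19/23) → index 2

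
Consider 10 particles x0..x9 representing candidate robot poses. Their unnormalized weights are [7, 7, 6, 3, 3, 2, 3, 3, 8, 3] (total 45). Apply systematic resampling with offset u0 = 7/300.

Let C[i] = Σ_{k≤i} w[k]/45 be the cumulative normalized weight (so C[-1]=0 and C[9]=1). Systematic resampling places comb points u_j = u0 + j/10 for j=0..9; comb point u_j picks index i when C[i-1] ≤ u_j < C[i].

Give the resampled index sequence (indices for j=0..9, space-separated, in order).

C = [7/45, 14/45, 4/9, 23/45, 26/45, 28/45, 31/45, 34/45, 14/15, 1]
j=0: u_0=7/300 ∈ [0, 7/45) → index 0
j=1: u_1=37/300 ∈ [0, 7/45) → index 0
j=2: u_2=67/300 ∈ [7/45, 14/45) → index 1
j=3: u_3=97/300 ∈ [14/45, 4/9) → index 2
j=4: u_4=127/300 ∈ [14/45, 4/9) → index 2
j=5: u_5=157/300 ∈ [23/45, 26/45) → index 4
j=6: u_6=187/300 ∈ [28/45, 31/45) → index 6
j=7: u_7=217/300 ∈ [31/45, 34/45) → index 7
j=8: u_8=247/300 ∈ [34/45, 14/15) → index 8
j=9: u_9=277/300 ∈ [34/45, 14/15) → index 8

0 0 1 2 2 4 6 7 8 8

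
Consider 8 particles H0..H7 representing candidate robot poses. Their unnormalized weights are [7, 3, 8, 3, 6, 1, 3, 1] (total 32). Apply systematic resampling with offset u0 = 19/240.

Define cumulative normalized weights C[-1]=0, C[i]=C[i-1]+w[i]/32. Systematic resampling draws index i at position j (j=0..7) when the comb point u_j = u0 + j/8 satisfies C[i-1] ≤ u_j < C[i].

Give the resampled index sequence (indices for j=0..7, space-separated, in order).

C = [7/32, 5/16, 9/16, 21/32, 27/32, 7/8, 31/32, 1]
j=0: u_0=19/240 ∈ [0, 7/32) → index 0
j=1: u_1=49/240 ∈ [0, 7/32) → index 0
j=2: u_2=79/240 ∈ [5/16, 9/16) → index 2
j=3: u_3=109/240 ∈ [5/16, 9/16) → index 2
j=4: u_4=139/240 ∈ [9/16, 21/32) → index 3
j=5: u_5=169/240 ∈ [21/32, 27/32) → index 4
j=6: u_6=199/240 ∈ [21/32, 27/32) → index 4
j=7: u_7=229/240 ∈ [7/8, 31/32) → index 6

0 0 2 2 3 4 4 6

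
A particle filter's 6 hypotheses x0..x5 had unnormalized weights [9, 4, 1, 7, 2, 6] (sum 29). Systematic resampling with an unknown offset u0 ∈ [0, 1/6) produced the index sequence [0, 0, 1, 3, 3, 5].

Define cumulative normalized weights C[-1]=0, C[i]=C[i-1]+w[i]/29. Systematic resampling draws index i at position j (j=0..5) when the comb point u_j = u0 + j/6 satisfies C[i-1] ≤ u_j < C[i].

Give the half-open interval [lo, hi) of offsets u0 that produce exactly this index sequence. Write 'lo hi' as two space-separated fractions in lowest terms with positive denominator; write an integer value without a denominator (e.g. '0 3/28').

C = [9/29, 13/29, 14/29, 21/29, 23/29, 1]
j=0 picked index 0: u0 ∈ [0, 9/29)
j=1 picked index 0: u0 ∈ [-1/6, 25/174)
j=2 picked index 1: u0 ∈ [-2/87, 10/87)
j=3 picked index 3: u0 ∈ [-1/58, 13/58)
j=4 picked index 3: u0 ∈ [-16/87, 5/87)
j=5 picked index 5: u0 ∈ [-7/174, 1/6)
intersection: [0, 5/87)

0 5/87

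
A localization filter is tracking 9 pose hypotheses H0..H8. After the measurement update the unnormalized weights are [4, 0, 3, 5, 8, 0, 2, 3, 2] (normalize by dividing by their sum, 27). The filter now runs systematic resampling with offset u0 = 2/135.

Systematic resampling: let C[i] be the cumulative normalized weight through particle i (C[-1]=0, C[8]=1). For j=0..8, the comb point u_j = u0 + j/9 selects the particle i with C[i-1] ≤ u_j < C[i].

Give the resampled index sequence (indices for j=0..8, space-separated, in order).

0 0 2 3 4 4 4 6 7

C = [4/27, 4/27, 7/27, 4/9, 20/27, 20/27, 22/27, 25/27, 1]
j=0: u_0=2/135 ∈ [0, 4/27) → index 0
j=1: u_1=17/135 ∈ [0, 4/27) → index 0
j=2: u_2=32/135 ∈ [4/27, 7/27) → index 2
j=3: u_3=47/135 ∈ [7/27, 4/9) → index 3
j=4: u_4=62/135 ∈ [4/9, 20/27) → index 4
j=5: u_5=77/135 ∈ [4/9, 20/27) → index 4
j=6: u_6=92/135 ∈ [4/9, 20/27) → index 4
j=7: u_7=107/135 ∈ [20/27, 22/27) → index 6
j=8: u_8=122/135 ∈ [22/27, 25/27) → index 7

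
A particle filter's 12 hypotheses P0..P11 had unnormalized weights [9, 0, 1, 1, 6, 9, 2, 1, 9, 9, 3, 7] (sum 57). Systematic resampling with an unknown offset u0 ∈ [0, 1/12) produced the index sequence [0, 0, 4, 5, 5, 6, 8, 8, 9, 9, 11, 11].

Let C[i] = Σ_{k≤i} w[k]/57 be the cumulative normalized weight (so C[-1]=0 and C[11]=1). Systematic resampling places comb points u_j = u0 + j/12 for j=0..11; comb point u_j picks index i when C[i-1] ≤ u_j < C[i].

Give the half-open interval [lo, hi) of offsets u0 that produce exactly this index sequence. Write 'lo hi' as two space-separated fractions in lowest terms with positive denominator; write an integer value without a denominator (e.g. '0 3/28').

11/228 17/228

C = [3/19, 3/19, 10/57, 11/57, 17/57, 26/57, 28/57, 29/57, 2/3, 47/57, 50/57, 1]
j=0 picked index 0: u0 ∈ [0, 3/19)
j=1 picked index 0: u0 ∈ [-1/12, 17/228)
j=2 picked index 4: u0 ∈ [1/38, 5/38)
j=3 picked index 5: u0 ∈ [11/228, 47/228)
j=4 picked index 5: u0 ∈ [-2/57, 7/57)
j=5 picked index 6: u0 ∈ [3/76, 17/228)
j=6 picked index 8: u0 ∈ [1/114, 1/6)
j=7 picked index 8: u0 ∈ [-17/228, 1/12)
j=8 picked index 9: u0 ∈ [0, 3/19)
j=9 picked index 9: u0 ∈ [-1/12, 17/228)
j=10 picked index 11: u0 ∈ [5/114, 1/6)
j=11 picked index 11: u0 ∈ [-3/76, 1/12)
intersection: [11/228, 17/228)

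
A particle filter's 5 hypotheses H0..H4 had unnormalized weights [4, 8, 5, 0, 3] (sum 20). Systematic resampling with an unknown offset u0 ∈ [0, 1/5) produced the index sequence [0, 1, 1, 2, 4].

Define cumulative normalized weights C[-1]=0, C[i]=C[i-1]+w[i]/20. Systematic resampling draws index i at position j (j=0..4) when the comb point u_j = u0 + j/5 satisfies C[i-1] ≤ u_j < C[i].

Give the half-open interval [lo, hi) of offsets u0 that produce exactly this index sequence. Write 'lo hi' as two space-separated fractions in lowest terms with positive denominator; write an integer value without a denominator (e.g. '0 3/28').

1/20 1/5

C = [1/5, 3/5, 17/20, 17/20, 1]
j=0 picked index 0: u0 ∈ [0, 1/5)
j=1 picked index 1: u0 ∈ [0, 2/5)
j=2 picked index 1: u0 ∈ [-1/5, 1/5)
j=3 picked index 2: u0 ∈ [0, 1/4)
j=4 picked index 4: u0 ∈ [1/20, 1/5)
intersection: [1/20, 1/5)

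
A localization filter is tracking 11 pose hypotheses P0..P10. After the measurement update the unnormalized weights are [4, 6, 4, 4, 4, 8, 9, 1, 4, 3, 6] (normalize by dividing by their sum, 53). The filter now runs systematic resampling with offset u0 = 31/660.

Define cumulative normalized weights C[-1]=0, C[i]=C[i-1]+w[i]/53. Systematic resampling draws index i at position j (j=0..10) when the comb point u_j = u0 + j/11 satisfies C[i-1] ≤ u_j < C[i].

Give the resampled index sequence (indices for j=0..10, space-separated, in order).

C = [4/53, 10/53, 14/53, 18/53, 22/53, 30/53, 39/53, 40/53, 44/53, 47/53, 1]
j=0: u_0=31/660 ∈ [0, 4/53) → index 0
j=1: u_1=91/660 ∈ [4/53, 10/53) → index 1
j=2: u_2=151/660 ∈ [10/53, 14/53) → index 2
j=3: u_3=211/660 ∈ [14/53, 18/53) → index 3
j=4: u_4=271/660 ∈ [18/53, 22/53) → index 4
j=5: u_5=331/660 ∈ [22/53, 30/53) → index 5
j=6: u_6=391/660 ∈ [30/53, 39/53) → index 6
j=7: u_7=41/60 ∈ [30/53, 39/53) → index 6
j=8: u_8=511/660 ∈ [40/53, 44/53) → index 8
j=9: u_9=571/660 ∈ [44/53, 47/53) → index 9
j=10: u_10=631/660 ∈ [47/53, 1) → index 10

0 1 2 3 4 5 6 6 8 9 10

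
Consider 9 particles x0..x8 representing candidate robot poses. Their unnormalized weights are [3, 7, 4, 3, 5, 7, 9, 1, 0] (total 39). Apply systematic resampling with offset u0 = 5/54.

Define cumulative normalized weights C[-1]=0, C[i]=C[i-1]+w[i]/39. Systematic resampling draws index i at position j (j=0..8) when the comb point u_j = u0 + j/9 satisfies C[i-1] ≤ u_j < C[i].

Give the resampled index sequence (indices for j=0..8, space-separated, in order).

C = [1/13, 10/39, 14/39, 17/39, 22/39, 29/39, 38/39, 1, 1]
j=0: u_0=5/54 ∈ [1/13, 10/39) → index 1
j=1: u_1=11/54 ∈ [1/13, 10/39) → index 1
j=2: u_2=17/54 ∈ [10/39, 14/39) → index 2
j=3: u_3=23/54 ∈ [14/39, 17/39) → index 3
j=4: u_4=29/54 ∈ [17/39, 22/39) → index 4
j=5: u_5=35/54 ∈ [22/39, 29/39) → index 5
j=6: u_6=41/54 ∈ [29/39, 38/39) → index 6
j=7: u_7=47/54 ∈ [29/39, 38/39) → index 6
j=8: u_8=53/54 ∈ [38/39, 1) → index 7

1 1 2 3 4 5 6 6 7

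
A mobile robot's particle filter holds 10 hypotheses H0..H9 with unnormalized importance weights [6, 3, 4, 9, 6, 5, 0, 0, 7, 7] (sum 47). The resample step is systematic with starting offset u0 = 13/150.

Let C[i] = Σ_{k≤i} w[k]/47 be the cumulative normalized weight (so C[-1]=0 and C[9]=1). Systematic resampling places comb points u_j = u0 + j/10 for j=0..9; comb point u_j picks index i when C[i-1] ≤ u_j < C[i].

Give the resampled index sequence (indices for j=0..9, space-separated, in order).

0 1 3 3 4 4 5 8 9 9

C = [6/47, 9/47, 13/47, 22/47, 28/47, 33/47, 33/47, 33/47, 40/47, 1]
j=0: u_0=13/150 ∈ [0, 6/47) → index 0
j=1: u_1=14/75 ∈ [6/47, 9/47) → index 1
j=2: u_2=43/150 ∈ [13/47, 22/47) → index 3
j=3: u_3=29/75 ∈ [13/47, 22/47) → index 3
j=4: u_4=73/150 ∈ [22/47, 28/47) → index 4
j=5: u_5=44/75 ∈ [22/47, 28/47) → index 4
j=6: u_6=103/150 ∈ [28/47, 33/47) → index 5
j=7: u_7=59/75 ∈ [33/47, 40/47) → index 8
j=8: u_8=133/150 ∈ [40/47, 1) → index 9
j=9: u_9=74/75 ∈ [40/47, 1) → index 9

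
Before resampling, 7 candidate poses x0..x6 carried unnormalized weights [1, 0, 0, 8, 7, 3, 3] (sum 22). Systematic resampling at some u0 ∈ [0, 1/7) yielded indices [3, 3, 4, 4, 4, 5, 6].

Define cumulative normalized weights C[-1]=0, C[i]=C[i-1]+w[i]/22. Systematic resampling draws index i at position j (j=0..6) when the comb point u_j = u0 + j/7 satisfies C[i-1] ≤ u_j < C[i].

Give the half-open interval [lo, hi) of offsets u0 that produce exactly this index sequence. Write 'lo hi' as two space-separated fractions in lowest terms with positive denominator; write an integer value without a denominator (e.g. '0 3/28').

19/154 1/7

C = [1/22, 1/22, 1/22, 9/22, 8/11, 19/22, 1]
j=0 picked index 3: u0 ∈ [1/22, 9/22)
j=1 picked index 3: u0 ∈ [-15/154, 41/154)
j=2 picked index 4: u0 ∈ [19/154, 34/77)
j=3 picked index 4: u0 ∈ [-3/154, 23/77)
j=4 picked index 4: u0 ∈ [-25/154, 12/77)
j=5 picked index 5: u0 ∈ [1/77, 23/154)
j=6 picked index 6: u0 ∈ [1/154, 1/7)
intersection: [19/154, 1/7)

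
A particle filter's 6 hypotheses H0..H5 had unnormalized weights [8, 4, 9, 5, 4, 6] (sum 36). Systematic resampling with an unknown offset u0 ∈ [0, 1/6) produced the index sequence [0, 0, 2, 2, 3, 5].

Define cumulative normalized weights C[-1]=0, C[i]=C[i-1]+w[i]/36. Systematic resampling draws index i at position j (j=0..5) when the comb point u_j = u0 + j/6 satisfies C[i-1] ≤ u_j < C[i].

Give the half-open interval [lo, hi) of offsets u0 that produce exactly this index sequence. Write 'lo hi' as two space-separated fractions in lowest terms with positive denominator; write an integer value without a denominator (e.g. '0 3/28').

C = [2/9, 1/3, 7/12, 13/18, 5/6, 1]
j=0 picked index 0: u0 ∈ [0, 2/9)
j=1 picked index 0: u0 ∈ [-1/6, 1/18)
j=2 picked index 2: u0 ∈ [0, 1/4)
j=3 picked index 2: u0 ∈ [-1/6, 1/12)
j=4 picked index 3: u0 ∈ [-1/12, 1/18)
j=5 picked index 5: u0 ∈ [0, 1/6)
intersection: [0, 1/18)

0 1/18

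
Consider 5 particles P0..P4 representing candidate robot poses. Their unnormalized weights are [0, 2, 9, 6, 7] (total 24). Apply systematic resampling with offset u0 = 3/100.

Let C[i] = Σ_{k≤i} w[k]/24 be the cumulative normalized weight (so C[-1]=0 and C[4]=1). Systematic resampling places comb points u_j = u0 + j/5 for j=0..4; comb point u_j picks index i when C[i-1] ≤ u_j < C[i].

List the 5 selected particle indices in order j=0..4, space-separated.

C = [0, 1/12, 11/24, 17/24, 1]
j=0: u_0=3/100 ∈ [0, 1/12) → index 1
j=1: u_1=23/100 ∈ [1/12, 11/24) → index 2
j=2: u_2=43/100 ∈ [1/12, 11/24) → index 2
j=3: u_3=63/100 ∈ [11/24, 17/24) → index 3
j=4: u_4=83/100 ∈ [17/24, 1) → index 4

1 2 2 3 4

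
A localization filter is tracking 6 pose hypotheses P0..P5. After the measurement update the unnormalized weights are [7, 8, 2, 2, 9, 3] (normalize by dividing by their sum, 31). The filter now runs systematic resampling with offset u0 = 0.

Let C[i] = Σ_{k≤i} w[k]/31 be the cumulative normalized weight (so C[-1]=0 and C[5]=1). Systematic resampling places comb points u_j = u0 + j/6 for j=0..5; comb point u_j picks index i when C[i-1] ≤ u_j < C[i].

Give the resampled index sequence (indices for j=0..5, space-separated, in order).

0 0 1 2 4 4

C = [7/31, 15/31, 17/31, 19/31, 28/31, 1]
j=0: u_0=0 ∈ [0, 7/31) → index 0
j=1: u_1=1/6 ∈ [0, 7/31) → index 0
j=2: u_2=1/3 ∈ [7/31, 15/31) → index 1
j=3: u_3=1/2 ∈ [15/31, 17/31) → index 2
j=4: u_4=2/3 ∈ [19/31, 28/31) → index 4
j=5: u_5=5/6 ∈ [19/31, 28/31) → index 4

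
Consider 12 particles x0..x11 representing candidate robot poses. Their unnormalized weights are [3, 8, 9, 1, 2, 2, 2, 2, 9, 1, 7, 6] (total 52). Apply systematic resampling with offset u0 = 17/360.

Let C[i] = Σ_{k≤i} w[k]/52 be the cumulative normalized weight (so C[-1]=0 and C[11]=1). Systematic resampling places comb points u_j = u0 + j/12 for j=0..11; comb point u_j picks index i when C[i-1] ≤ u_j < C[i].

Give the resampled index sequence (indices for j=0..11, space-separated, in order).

0 1 2 2 2 5 7 8 8 10 10 11

C = [3/52, 11/52, 5/13, 21/52, 23/52, 25/52, 27/52, 29/52, 19/26, 3/4, 23/26, 1]
j=0: u_0=17/360 ∈ [0, 3/52) → index 0
j=1: u_1=47/360 ∈ [3/52, 11/52) → index 1
j=2: u_2=77/360 ∈ [11/52, 5/13) → index 2
j=3: u_3=107/360 ∈ [11/52, 5/13) → index 2
j=4: u_4=137/360 ∈ [11/52, 5/13) → index 2
j=5: u_5=167/360 ∈ [23/52, 25/52) → index 5
j=6: u_6=197/360 ∈ [27/52, 29/52) → index 7
j=7: u_7=227/360 ∈ [29/52, 19/26) → index 8
j=8: u_8=257/360 ∈ [29/52, 19/26) → index 8
j=9: u_9=287/360 ∈ [3/4, 23/26) → index 10
j=10: u_10=317/360 ∈ [3/4, 23/26) → index 10
j=11: u_11=347/360 ∈ [23/26, 1) → index 11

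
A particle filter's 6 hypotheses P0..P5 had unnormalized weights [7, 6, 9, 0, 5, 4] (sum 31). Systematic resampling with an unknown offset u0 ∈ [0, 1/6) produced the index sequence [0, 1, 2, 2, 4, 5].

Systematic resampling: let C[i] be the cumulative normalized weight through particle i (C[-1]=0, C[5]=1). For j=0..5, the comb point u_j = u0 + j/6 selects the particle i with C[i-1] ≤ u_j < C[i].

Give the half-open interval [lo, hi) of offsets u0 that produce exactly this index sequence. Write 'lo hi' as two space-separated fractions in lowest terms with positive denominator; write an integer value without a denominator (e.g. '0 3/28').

C = [7/31, 13/31, 22/31, 22/31, 27/31, 1]
j=0 picked index 0: u0 ∈ [0, 7/31)
j=1 picked index 1: u0 ∈ [11/186, 47/186)
j=2 picked index 2: u0 ∈ [8/93, 35/93)
j=3 picked index 2: u0 ∈ [-5/62, 13/62)
j=4 picked index 4: u0 ∈ [4/93, 19/93)
j=5 picked index 5: u0 ∈ [7/186, 1/6)
intersection: [8/93, 1/6)

8/93 1/6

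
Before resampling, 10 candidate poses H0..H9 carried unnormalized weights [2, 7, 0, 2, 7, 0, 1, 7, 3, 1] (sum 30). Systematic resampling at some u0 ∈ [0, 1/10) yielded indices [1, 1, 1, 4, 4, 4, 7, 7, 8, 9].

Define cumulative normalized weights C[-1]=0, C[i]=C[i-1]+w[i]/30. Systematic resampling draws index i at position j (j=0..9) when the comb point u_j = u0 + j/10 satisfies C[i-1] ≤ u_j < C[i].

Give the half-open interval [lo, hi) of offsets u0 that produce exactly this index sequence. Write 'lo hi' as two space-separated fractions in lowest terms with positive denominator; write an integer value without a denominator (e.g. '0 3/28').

1/15 1/10

C = [1/15, 3/10, 3/10, 11/30, 3/5, 3/5, 19/30, 13/15, 29/30, 1]
j=0 picked index 1: u0 ∈ [1/15, 3/10)
j=1 picked index 1: u0 ∈ [-1/30, 1/5)
j=2 picked index 1: u0 ∈ [-2/15, 1/10)
j=3 picked index 4: u0 ∈ [1/15, 3/10)
j=4 picked index 4: u0 ∈ [-1/30, 1/5)
j=5 picked index 4: u0 ∈ [-2/15, 1/10)
j=6 picked index 7: u0 ∈ [1/30, 4/15)
j=7 picked index 7: u0 ∈ [-1/15, 1/6)
j=8 picked index 8: u0 ∈ [1/15, 1/6)
j=9 picked index 9: u0 ∈ [1/15, 1/10)
intersection: [1/15, 1/10)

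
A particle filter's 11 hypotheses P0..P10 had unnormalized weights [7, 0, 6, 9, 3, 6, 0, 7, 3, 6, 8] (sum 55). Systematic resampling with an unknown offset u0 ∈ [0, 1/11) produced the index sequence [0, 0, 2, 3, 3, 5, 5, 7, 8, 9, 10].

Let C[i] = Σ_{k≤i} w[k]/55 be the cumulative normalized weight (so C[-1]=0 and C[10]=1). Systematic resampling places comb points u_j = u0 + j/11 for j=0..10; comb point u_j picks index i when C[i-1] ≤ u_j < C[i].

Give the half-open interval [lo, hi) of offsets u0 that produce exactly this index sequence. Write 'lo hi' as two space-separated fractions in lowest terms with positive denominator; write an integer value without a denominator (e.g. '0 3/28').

0 1/55

C = [7/55, 7/55, 13/55, 2/5, 5/11, 31/55, 31/55, 38/55, 41/55, 47/55, 1]
j=0 picked index 0: u0 ∈ [0, 7/55)
j=1 picked index 0: u0 ∈ [-1/11, 2/55)
j=2 picked index 2: u0 ∈ [-3/55, 3/55)
j=3 picked index 3: u0 ∈ [-2/55, 7/55)
j=4 picked index 3: u0 ∈ [-7/55, 2/55)
j=5 picked index 5: u0 ∈ [0, 6/55)
j=6 picked index 5: u0 ∈ [-1/11, 1/55)
j=7 picked index 7: u0 ∈ [-4/55, 3/55)
j=8 picked index 8: u0 ∈ [-2/55, 1/55)
j=9 picked index 9: u0 ∈ [-4/55, 2/55)
j=10 picked index 10: u0 ∈ [-3/55, 1/11)
intersection: [0, 1/55)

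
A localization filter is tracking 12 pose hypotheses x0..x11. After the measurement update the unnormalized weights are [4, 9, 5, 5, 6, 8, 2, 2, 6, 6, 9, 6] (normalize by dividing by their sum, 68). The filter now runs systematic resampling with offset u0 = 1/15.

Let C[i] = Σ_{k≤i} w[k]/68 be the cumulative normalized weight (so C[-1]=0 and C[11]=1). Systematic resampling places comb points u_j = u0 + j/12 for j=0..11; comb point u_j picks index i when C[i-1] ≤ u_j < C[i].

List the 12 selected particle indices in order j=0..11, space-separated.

C = [1/17, 13/68, 9/34, 23/68, 29/68, 37/68, 39/68, 41/68, 47/68, 53/68, 31/34, 1]
j=0: u_0=1/15 ∈ [1/17, 13/68) → index 1
j=1: u_1=3/20 ∈ [1/17, 13/68) → index 1
j=2: u_2=7/30 ∈ [13/68, 9/34) → index 2
j=3: u_3=19/60 ∈ [9/34, 23/68) → index 3
j=4: u_4=2/5 ∈ [23/68, 29/68) → index 4
j=5: u_5=29/60 ∈ [29/68, 37/68) → index 5
j=6: u_6=17/30 ∈ [37/68, 39/68) → index 6
j=7: u_7=13/20 ∈ [41/68, 47/68) → index 8
j=8: u_8=11/15 ∈ [47/68, 53/68) → index 9
j=9: u_9=49/60 ∈ [53/68, 31/34) → index 10
j=10: u_10=9/10 ∈ [53/68, 31/34) → index 10
j=11: u_11=59/60 ∈ [31/34, 1) → index 11

1 1 2 3 4 5 6 8 9 10 10 11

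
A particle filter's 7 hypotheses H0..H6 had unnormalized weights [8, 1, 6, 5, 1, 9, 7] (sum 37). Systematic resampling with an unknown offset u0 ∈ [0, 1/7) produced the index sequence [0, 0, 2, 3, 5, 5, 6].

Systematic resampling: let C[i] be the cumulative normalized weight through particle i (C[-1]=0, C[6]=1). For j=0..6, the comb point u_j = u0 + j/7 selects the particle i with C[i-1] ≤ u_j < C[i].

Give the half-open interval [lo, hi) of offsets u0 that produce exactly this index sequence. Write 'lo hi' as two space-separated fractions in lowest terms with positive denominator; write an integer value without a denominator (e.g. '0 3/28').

0 19/259

C = [8/37, 9/37, 15/37, 20/37, 21/37, 30/37, 1]
j=0 picked index 0: u0 ∈ [0, 8/37)
j=1 picked index 0: u0 ∈ [-1/7, 19/259)
j=2 picked index 2: u0 ∈ [-11/259, 31/259)
j=3 picked index 3: u0 ∈ [-6/259, 29/259)
j=4 picked index 5: u0 ∈ [-1/259, 62/259)
j=5 picked index 5: u0 ∈ [-38/259, 25/259)
j=6 picked index 6: u0 ∈ [-12/259, 1/7)
intersection: [0, 19/259)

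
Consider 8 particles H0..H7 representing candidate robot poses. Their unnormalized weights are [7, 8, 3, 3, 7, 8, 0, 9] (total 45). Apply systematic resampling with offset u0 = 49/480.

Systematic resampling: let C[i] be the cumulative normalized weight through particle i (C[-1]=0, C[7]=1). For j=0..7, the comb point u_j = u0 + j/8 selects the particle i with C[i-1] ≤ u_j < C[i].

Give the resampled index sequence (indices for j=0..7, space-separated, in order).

C = [7/45, 1/3, 2/5, 7/15, 28/45, 4/5, 4/5, 1]
j=0: u_0=49/480 ∈ [0, 7/45) → index 0
j=1: u_1=109/480 ∈ [7/45, 1/3) → index 1
j=2: u_2=169/480 ∈ [1/3, 2/5) → index 2
j=3: u_3=229/480 ∈ [7/15, 28/45) → index 4
j=4: u_4=289/480 ∈ [7/15, 28/45) → index 4
j=5: u_5=349/480 ∈ [28/45, 4/5) → index 5
j=6: u_6=409/480 ∈ [4/5, 1) → index 7
j=7: u_7=469/480 ∈ [4/5, 1) → index 7

0 1 2 4 4 5 7 7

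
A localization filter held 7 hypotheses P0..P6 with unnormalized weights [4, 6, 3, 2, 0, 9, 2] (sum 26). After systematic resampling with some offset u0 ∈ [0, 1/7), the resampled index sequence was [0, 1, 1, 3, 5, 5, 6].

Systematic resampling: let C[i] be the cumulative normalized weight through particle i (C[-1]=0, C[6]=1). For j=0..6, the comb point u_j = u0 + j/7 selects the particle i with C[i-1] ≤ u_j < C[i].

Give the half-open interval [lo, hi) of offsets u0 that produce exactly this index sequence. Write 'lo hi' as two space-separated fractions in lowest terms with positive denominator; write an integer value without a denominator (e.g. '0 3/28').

C = [2/13, 5/13, 1/2, 15/26, 15/26, 12/13, 1]
j=0 picked index 0: u0 ∈ [0, 2/13)
j=1 picked index 1: u0 ∈ [1/91, 22/91)
j=2 picked index 1: u0 ∈ [-12/91, 9/91)
j=3 picked index 3: u0 ∈ [1/14, 27/182)
j=4 picked index 5: u0 ∈ [1/182, 32/91)
j=5 picked index 5: u0 ∈ [-25/182, 19/91)
j=6 picked index 6: u0 ∈ [6/91, 1/7)
intersection: [1/14, 9/91)

1/14 9/91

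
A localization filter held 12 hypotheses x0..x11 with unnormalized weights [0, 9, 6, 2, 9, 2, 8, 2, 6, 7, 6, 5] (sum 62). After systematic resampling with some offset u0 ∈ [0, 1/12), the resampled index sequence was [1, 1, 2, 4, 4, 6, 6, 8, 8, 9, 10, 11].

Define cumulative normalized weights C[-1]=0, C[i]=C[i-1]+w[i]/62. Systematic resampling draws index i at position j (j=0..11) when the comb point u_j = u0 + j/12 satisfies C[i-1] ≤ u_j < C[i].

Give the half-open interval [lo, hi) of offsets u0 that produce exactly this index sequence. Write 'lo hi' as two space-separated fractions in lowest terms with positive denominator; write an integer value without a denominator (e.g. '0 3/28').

C = [0, 9/62, 15/62, 17/62, 13/31, 14/31, 18/31, 19/31, 22/31, 51/62, 57/62, 1]
j=0 picked index 1: u0 ∈ [0, 9/62)
j=1 picked index 1: u0 ∈ [-1/12, 23/372)
j=2 picked index 2: u0 ∈ [-2/93, 7/93)
j=3 picked index 4: u0 ∈ [3/124, 21/124)
j=4 picked index 4: u0 ∈ [-11/186, 8/93)
j=5 picked index 6: u0 ∈ [13/372, 61/372)
j=6 picked index 6: u0 ∈ [-3/62, 5/62)
j=7 picked index 8: u0 ∈ [11/372, 47/372)
j=8 picked index 8: u0 ∈ [-5/93, 4/93)
j=9 picked index 9: u0 ∈ [-5/124, 9/124)
j=10 picked index 10: u0 ∈ [-1/93, 8/93)
j=11 picked index 11: u0 ∈ [1/372, 1/12)
intersection: [13/372, 4/93)

13/372 4/93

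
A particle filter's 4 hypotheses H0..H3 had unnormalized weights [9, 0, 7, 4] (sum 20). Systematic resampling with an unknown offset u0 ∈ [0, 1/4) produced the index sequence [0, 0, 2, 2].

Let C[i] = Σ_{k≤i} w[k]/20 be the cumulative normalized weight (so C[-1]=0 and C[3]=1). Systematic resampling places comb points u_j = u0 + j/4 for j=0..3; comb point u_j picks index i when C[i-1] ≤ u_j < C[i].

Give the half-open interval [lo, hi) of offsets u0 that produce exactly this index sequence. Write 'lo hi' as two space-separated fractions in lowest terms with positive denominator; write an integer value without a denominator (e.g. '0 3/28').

C = [9/20, 9/20, 4/5, 1]
j=0 picked index 0: u0 ∈ [0, 9/20)
j=1 picked index 0: u0 ∈ [-1/4, 1/5)
j=2 picked index 2: u0 ∈ [-1/20, 3/10)
j=3 picked index 2: u0 ∈ [-3/10, 1/20)
intersection: [0, 1/20)

0 1/20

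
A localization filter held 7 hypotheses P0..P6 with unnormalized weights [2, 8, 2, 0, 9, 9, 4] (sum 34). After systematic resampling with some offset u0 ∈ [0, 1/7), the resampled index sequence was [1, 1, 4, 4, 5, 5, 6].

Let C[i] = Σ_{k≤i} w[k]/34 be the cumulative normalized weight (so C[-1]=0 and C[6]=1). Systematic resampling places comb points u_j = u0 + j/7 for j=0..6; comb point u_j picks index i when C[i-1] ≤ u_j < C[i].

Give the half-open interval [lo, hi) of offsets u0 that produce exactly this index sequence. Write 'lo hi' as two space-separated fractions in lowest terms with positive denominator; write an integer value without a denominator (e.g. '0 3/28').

8/119 1/7

C = [1/17, 5/17, 6/17, 6/17, 21/34, 15/17, 1]
j=0 picked index 1: u0 ∈ [1/17, 5/17)
j=1 picked index 1: u0 ∈ [-10/119, 18/119)
j=2 picked index 4: u0 ∈ [8/119, 79/238)
j=3 picked index 4: u0 ∈ [-9/119, 45/238)
j=4 picked index 5: u0 ∈ [11/238, 37/119)
j=5 picked index 5: u0 ∈ [-23/238, 20/119)
j=6 picked index 6: u0 ∈ [3/119, 1/7)
intersection: [8/119, 1/7)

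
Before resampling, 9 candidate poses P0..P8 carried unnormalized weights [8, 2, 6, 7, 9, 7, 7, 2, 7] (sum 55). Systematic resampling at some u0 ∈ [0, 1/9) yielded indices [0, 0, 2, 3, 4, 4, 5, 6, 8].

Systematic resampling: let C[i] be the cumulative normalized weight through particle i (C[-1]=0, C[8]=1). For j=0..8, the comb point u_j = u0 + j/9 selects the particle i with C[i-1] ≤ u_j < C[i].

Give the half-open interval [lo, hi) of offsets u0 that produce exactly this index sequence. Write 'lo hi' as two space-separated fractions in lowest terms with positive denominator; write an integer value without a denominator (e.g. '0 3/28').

0 13/495

C = [8/55, 2/11, 16/55, 23/55, 32/55, 39/55, 46/55, 48/55, 1]
j=0 picked index 0: u0 ∈ [0, 8/55)
j=1 picked index 0: u0 ∈ [-1/9, 17/495)
j=2 picked index 2: u0 ∈ [-4/99, 34/495)
j=3 picked index 3: u0 ∈ [-7/165, 14/165)
j=4 picked index 4: u0 ∈ [-13/495, 68/495)
j=5 picked index 4: u0 ∈ [-68/495, 13/495)
j=6 picked index 5: u0 ∈ [-14/165, 7/165)
j=7 picked index 6: u0 ∈ [-34/495, 29/495)
j=8 picked index 8: u0 ∈ [-8/495, 1/9)
intersection: [0, 13/495)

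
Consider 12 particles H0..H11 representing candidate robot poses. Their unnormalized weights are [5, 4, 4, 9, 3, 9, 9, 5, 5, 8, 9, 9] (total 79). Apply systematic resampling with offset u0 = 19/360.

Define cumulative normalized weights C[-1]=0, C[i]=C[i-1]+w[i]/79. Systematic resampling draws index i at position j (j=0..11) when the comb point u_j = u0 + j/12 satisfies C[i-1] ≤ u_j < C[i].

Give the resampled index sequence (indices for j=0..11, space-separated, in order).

0 2 3 4 5 6 7 8 9 10 11 11

C = [5/79, 9/79, 13/79, 22/79, 25/79, 34/79, 43/79, 48/79, 53/79, 61/79, 70/79, 1]
j=0: u_0=19/360 ∈ [0, 5/79) → index 0
j=1: u_1=49/360 ∈ [9/79, 13/79) → index 2
j=2: u_2=79/360 ∈ [13/79, 22/79) → index 3
j=3: u_3=109/360 ∈ [22/79, 25/79) → index 4
j=4: u_4=139/360 ∈ [25/79, 34/79) → index 5
j=5: u_5=169/360 ∈ [34/79, 43/79) → index 6
j=6: u_6=199/360 ∈ [43/79, 48/79) → index 7
j=7: u_7=229/360 ∈ [48/79, 53/79) → index 8
j=8: u_8=259/360 ∈ [53/79, 61/79) → index 9
j=9: u_9=289/360 ∈ [61/79, 70/79) → index 10
j=10: u_10=319/360 ∈ [70/79, 1) → index 11
j=11: u_11=349/360 ∈ [70/79, 1) → index 11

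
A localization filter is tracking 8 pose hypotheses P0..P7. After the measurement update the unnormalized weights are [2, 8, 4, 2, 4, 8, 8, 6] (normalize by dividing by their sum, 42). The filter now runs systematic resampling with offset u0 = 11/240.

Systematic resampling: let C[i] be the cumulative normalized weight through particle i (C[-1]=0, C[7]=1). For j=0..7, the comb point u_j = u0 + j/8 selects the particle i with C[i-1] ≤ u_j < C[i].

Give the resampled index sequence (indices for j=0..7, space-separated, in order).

0 1 2 4 5 6 6 7

C = [1/21, 5/21, 1/3, 8/21, 10/21, 2/3, 6/7, 1]
j=0: u_0=11/240 ∈ [0, 1/21) → index 0
j=1: u_1=41/240 ∈ [1/21, 5/21) → index 1
j=2: u_2=71/240 ∈ [5/21, 1/3) → index 2
j=3: u_3=101/240 ∈ [8/21, 10/21) → index 4
j=4: u_4=131/240 ∈ [10/21, 2/3) → index 5
j=5: u_5=161/240 ∈ [2/3, 6/7) → index 6
j=6: u_6=191/240 ∈ [2/3, 6/7) → index 6
j=7: u_7=221/240 ∈ [6/7, 1) → index 7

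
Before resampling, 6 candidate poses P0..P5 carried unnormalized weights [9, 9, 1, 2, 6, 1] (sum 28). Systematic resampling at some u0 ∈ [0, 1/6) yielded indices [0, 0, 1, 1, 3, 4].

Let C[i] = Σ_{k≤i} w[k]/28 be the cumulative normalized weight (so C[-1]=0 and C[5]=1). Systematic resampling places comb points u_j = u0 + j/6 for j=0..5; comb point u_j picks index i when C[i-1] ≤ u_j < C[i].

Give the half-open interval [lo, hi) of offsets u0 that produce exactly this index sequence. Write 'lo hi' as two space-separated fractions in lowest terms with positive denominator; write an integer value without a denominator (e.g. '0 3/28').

C = [9/28, 9/14, 19/28, 3/4, 27/28, 1]
j=0 picked index 0: u0 ∈ [0, 9/28)
j=1 picked index 0: u0 ∈ [-1/6, 13/84)
j=2 picked index 1: u0 ∈ [-1/84, 13/42)
j=3 picked index 1: u0 ∈ [-5/28, 1/7)
j=4 picked index 3: u0 ∈ [1/84, 1/12)
j=5 picked index 4: u0 ∈ [-1/12, 11/84)
intersection: [1/84, 1/12)

1/84 1/12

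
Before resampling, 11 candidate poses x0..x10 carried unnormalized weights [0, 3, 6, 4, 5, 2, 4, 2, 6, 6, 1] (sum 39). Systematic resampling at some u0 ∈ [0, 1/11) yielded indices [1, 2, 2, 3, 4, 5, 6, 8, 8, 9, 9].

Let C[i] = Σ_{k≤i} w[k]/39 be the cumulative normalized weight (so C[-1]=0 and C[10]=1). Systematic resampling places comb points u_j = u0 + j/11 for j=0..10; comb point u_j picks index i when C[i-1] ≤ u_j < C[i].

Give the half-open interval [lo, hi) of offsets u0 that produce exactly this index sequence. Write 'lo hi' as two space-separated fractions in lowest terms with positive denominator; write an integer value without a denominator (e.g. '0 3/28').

C = [0, 1/13, 3/13, 1/3, 6/13, 20/39, 8/13, 2/3, 32/39, 38/39, 1]
j=0 picked index 1: u0 ∈ [0, 1/13)
j=1 picked index 2: u0 ∈ [-2/143, 20/143)
j=2 picked index 2: u0 ∈ [-15/143, 7/143)
j=3 picked index 3: u0 ∈ [-6/143, 2/33)
j=4 picked index 4: u0 ∈ [-1/33, 14/143)
j=5 picked index 5: u0 ∈ [1/143, 25/429)
j=6 picked index 6: u0 ∈ [-14/429, 10/143)
j=7 picked index 8: u0 ∈ [1/33, 79/429)
j=8 picked index 8: u0 ∈ [-2/33, 40/429)
j=9 picked index 9: u0 ∈ [1/429, 67/429)
j=10 picked index 9: u0 ∈ [-38/429, 28/429)
intersection: [1/33, 7/143)

1/33 7/143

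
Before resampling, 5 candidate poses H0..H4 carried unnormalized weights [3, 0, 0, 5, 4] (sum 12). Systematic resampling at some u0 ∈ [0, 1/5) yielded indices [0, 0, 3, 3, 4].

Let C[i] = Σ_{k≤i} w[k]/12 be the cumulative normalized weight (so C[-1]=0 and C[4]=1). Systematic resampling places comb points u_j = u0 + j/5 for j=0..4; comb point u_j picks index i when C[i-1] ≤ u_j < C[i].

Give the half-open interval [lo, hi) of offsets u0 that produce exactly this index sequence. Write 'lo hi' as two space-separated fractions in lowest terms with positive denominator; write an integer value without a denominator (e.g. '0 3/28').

C = [1/4, 1/4, 1/4, 2/3, 1]
j=0 picked index 0: u0 ∈ [0, 1/4)
j=1 picked index 0: u0 ∈ [-1/5, 1/20)
j=2 picked index 3: u0 ∈ [-3/20, 4/15)
j=3 picked index 3: u0 ∈ [-7/20, 1/15)
j=4 picked index 4: u0 ∈ [-2/15, 1/5)
intersection: [0, 1/20)

0 1/20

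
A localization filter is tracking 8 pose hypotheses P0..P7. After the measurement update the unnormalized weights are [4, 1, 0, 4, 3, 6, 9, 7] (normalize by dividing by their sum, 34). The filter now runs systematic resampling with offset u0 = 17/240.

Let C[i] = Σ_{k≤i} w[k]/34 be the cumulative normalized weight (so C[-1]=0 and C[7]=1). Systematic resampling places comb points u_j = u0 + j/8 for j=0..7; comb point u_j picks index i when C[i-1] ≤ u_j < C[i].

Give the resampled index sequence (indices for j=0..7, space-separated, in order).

C = [2/17, 5/34, 5/34, 9/34, 6/17, 9/17, 27/34, 1]
j=0: u_0=17/240 ∈ [0, 2/17) → index 0
j=1: u_1=47/240 ∈ [5/34, 9/34) → index 3
j=2: u_2=77/240 ∈ [9/34, 6/17) → index 4
j=3: u_3=107/240 ∈ [6/17, 9/17) → index 5
j=4: u_4=137/240 ∈ [9/17, 27/34) → index 6
j=5: u_5=167/240 ∈ [9/17, 27/34) → index 6
j=6: u_6=197/240 ∈ [27/34, 1) → index 7
j=7: u_7=227/240 ∈ [27/34, 1) → index 7

0 3 4 5 6 6 7 7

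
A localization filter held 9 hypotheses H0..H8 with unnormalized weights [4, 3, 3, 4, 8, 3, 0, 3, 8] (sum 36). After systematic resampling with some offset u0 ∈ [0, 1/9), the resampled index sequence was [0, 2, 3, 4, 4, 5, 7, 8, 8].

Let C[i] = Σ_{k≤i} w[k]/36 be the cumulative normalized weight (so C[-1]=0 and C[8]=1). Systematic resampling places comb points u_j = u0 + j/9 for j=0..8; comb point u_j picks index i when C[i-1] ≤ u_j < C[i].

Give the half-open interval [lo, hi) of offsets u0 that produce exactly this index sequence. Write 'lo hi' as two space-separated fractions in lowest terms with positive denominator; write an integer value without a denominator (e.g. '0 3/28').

C = [1/9, 7/36, 5/18, 7/18, 11/18, 25/36, 25/36, 7/9, 1]
j=0 picked index 0: u0 ∈ [0, 1/9)
j=1 picked index 2: u0 ∈ [1/12, 1/6)
j=2 picked index 3: u0 ∈ [1/18, 1/6)
j=3 picked index 4: u0 ∈ [1/18, 5/18)
j=4 picked index 4: u0 ∈ [-1/18, 1/6)
j=5 picked index 5: u0 ∈ [1/18, 5/36)
j=6 picked index 7: u0 ∈ [1/36, 1/9)
j=7 picked index 8: u0 ∈ [0, 2/9)
j=8 picked index 8: u0 ∈ [-1/9, 1/9)
intersection: [1/12, 1/9)

1/12 1/9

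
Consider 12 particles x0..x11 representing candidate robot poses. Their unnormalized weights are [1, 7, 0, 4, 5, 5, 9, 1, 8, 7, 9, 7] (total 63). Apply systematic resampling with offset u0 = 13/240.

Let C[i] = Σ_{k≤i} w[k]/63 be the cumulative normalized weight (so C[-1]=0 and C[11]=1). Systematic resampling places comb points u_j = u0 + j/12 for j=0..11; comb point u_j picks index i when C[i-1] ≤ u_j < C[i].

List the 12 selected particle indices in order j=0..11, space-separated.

C = [1/63, 8/63, 8/63, 4/21, 17/63, 22/63, 31/63, 32/63, 40/63, 47/63, 8/9, 1]
j=0: u_0=13/240 ∈ [1/63, 8/63) → index 1
j=1: u_1=11/80 ∈ [8/63, 4/21) → index 3
j=2: u_2=53/240 ∈ [4/21, 17/63) → index 4
j=3: u_3=73/240 ∈ [17/63, 22/63) → index 5
j=4: u_4=31/80 ∈ [22/63, 31/63) → index 6
j=5: u_5=113/240 ∈ [22/63, 31/63) → index 6
j=6: u_6=133/240 ∈ [32/63, 40/63) → index 8
j=7: u_7=51/80 ∈ [40/63, 47/63) → index 9
j=8: u_8=173/240 ∈ [40/63, 47/63) → index 9
j=9: u_9=193/240 ∈ [47/63, 8/9) → index 10
j=10: u_10=71/80 ∈ [47/63, 8/9) → index 10
j=11: u_11=233/240 ∈ [8/9, 1) → index 11

1 3 4 5 6 6 8 9 9 10 10 11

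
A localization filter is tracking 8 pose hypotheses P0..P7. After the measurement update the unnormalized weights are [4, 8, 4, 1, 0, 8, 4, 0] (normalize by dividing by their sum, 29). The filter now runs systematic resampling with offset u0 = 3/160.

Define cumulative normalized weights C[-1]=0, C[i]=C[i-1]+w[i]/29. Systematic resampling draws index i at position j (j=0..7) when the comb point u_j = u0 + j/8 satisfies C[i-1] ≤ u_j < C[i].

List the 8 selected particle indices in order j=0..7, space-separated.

C = [4/29, 12/29, 16/29, 17/29, 17/29, 25/29, 1, 1]
j=0: u_0=3/160 ∈ [0, 4/29) → index 0
j=1: u_1=23/160 ∈ [4/29, 12/29) → index 1
j=2: u_2=43/160 ∈ [4/29, 12/29) → index 1
j=3: u_3=63/160 ∈ [4/29, 12/29) → index 1
j=4: u_4=83/160 ∈ [12/29, 16/29) → index 2
j=5: u_5=103/160 ∈ [17/29, 25/29) → index 5
j=6: u_6=123/160 ∈ [17/29, 25/29) → index 5
j=7: u_7=143/160 ∈ [25/29, 1) → index 6

0 1 1 1 2 5 5 6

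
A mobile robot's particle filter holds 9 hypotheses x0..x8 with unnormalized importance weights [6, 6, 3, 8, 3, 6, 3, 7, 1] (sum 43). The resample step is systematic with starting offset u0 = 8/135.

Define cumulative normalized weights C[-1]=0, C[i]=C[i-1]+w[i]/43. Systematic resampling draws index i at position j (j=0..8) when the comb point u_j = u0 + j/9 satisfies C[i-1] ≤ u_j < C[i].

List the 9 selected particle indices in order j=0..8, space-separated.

0 1 2 3 3 5 5 7 7

C = [6/43, 12/43, 15/43, 23/43, 26/43, 32/43, 35/43, 42/43, 1]
j=0: u_0=8/135 ∈ [0, 6/43) → index 0
j=1: u_1=23/135 ∈ [6/43, 12/43) → index 1
j=2: u_2=38/135 ∈ [12/43, 15/43) → index 2
j=3: u_3=53/135 ∈ [15/43, 23/43) → index 3
j=4: u_4=68/135 ∈ [15/43, 23/43) → index 3
j=5: u_5=83/135 ∈ [26/43, 32/43) → index 5
j=6: u_6=98/135 ∈ [26/43, 32/43) → index 5
j=7: u_7=113/135 ∈ [35/43, 42/43) → index 7
j=8: u_8=128/135 ∈ [35/43, 42/43) → index 7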